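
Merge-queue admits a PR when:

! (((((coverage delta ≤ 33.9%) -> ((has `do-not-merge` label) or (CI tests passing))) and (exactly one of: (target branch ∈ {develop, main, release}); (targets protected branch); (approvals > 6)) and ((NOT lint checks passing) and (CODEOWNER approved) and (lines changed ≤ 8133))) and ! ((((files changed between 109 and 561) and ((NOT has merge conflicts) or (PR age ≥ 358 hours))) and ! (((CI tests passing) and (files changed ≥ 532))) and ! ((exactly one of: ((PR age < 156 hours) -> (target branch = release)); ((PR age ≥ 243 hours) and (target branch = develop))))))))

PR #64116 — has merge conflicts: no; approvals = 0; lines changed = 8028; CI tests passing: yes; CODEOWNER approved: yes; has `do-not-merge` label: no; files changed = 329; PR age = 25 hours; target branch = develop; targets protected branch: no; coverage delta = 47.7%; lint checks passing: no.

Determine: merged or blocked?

Merged

Atomic conditions:
  coverage delta ≤ 33.9%: 47.7 ≤ 33.9 is false
  has `do-not-merge` label: no → false
  CI tests passing: yes → true
  target branch ∈ {develop, main, release}: develop is in the set → true
  targets protected branch: no → false
  approvals > 6: 0 > 6 is false
  NOT lint checks passing: no → true
  CODEOWNER approved: yes → true
  lines changed ≤ 8133: 8028 ≤ 8133 is true
  files changed between 109 and 561: 329 in [109, 561] is true
  NOT has merge conflicts: no → true
  PR age ≥ 358 hours: 25 ≥ 358 is false
  files changed ≥ 532: 329 ≥ 532 is false
  PR age < 156 hours: 25 < 156 is true
  target branch = release: develop == release is false
  PR age ≥ 243 hours: 25 ≥ 243 is false
  target branch = develop: develop == develop is true
Combine:
[1.1.1.2] false OR true = true
[1.1.1] false → true (antecedent false ⇒ implication holds) = true
[1.1.2] exactly-one(true, false, false) = true
[1.1.3] true AND true AND true = true
[1.1] true AND true AND true = true
[1.2.1.1.2] true OR false = true
[1.2.1.1] true AND true = true
[1.2.1.2.1] true AND false = false
[1.2.1.2] NOT false = true
[1.2.1.3.1.1] true → false = false
[1.2.1.3.1.2] false AND true = false
[1.2.1.3.1] exactly-one(false, false) = false
[1.2.1.3] NOT false = true
[1.2.1] true AND true AND true = true
[1.2] NOT true = false
[1] true AND false = false
[root] NOT false = true
Overall: true → merged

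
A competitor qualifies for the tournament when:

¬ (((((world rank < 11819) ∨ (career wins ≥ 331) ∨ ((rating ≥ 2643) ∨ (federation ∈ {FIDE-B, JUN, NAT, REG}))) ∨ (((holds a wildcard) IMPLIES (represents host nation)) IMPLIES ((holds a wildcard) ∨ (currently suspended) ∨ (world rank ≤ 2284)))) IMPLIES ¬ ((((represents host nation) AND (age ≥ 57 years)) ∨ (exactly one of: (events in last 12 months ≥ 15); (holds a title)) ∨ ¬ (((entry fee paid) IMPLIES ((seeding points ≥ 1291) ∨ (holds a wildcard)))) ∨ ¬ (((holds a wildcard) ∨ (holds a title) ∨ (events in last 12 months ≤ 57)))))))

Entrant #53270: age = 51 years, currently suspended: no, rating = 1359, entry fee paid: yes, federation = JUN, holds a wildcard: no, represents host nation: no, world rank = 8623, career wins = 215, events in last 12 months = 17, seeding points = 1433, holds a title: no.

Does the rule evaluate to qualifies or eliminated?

Qualifies

Atomic conditions:
  world rank < 11819: 8623 < 11819 is true
  career wins ≥ 331: 215 ≥ 331 is false
  rating ≥ 2643: 1359 ≥ 2643 is false
  federation ∈ {FIDE-B, JUN, NAT, REG}: JUN is in the set → true
  holds a wildcard: no → false
  represents host nation: no → false
  currently suspended: no → false
  world rank ≤ 2284: 8623 ≤ 2284 is false
  age ≥ 57 years: 51 ≥ 57 is false
  events in last 12 months ≥ 15: 17 ≥ 15 is true
  holds a title: no → false
  entry fee paid: yes → true
  seeding points ≥ 1291: 1433 ≥ 1291 is true
  events in last 12 months ≤ 57: 17 ≤ 57 is true
Combine:
[1.1.1.3] false OR true = true
[1.1.1] true OR false OR true = true
[1.1.2.1] false → false (antecedent false ⇒ implication holds) = true
[1.1.2.2] false OR false OR false = false
[1.1.2] true → false = false
[1.1] true OR false = true
[1.2.1.1] false AND false = false
[1.2.1.2] exactly-one(true, false) = true
[1.2.1.3.1.2] true OR false = true
[1.2.1.3.1] true → true = true
[1.2.1.3] NOT true = false
[1.2.1.4.1] false OR false OR true = true
[1.2.1.4] NOT true = false
[1.2.1] false OR true OR false OR false = true
[1.2] NOT true = false
[1] true → false = false
[root] NOT false = true
Overall: true → qualifies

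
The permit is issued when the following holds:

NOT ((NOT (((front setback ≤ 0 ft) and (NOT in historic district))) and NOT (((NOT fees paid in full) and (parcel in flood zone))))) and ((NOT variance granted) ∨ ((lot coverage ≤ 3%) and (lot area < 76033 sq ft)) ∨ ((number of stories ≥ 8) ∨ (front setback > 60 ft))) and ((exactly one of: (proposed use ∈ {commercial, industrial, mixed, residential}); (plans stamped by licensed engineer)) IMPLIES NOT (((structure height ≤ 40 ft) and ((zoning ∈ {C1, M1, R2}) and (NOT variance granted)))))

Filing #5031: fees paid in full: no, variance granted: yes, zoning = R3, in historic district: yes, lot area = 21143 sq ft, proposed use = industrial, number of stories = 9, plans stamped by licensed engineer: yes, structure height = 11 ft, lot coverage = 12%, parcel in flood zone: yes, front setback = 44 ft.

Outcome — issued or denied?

Atomic conditions:
  front setback ≤ 0 ft: 44 ≤ 0 is false
  NOT in historic district: yes → false
  NOT fees paid in full: no → true
  parcel in flood zone: yes → true
  NOT variance granted: yes → false
  lot coverage ≤ 3%: 12 ≤ 3 is false
  lot area < 76033 sq ft: 21143 < 76033 is true
  number of stories ≥ 8: 9 ≥ 8 is true
  front setback > 60 ft: 44 > 60 is false
  proposed use ∈ {commercial, industrial, mixed, residential}: industrial is in the set → true
  plans stamped by licensed engineer: yes → true
  structure height ≤ 40 ft: 11 ≤ 40 is true
  zoning ∈ {C1, M1, R2}: R3 is not in the set → false
Combine:
[1.1.1.1] false AND false = false
[1.1.1] NOT false = true
[1.1.2.1] true AND true = true
[1.1.2] NOT true = false
[1.1] true AND false = false
[1] NOT false = true
[2.2] false AND true = false
[2.3] true OR false = true
[2] false OR false OR true = true
[3.1] exactly-one(true, true) = false
[3.2.1.2] false AND false = false
[3.2.1] true AND false = false
[3.2] NOT false = true
[3] false → true (antecedent false ⇒ implication holds) = true
[root] true AND true AND true = true
Overall: true → issued

Issued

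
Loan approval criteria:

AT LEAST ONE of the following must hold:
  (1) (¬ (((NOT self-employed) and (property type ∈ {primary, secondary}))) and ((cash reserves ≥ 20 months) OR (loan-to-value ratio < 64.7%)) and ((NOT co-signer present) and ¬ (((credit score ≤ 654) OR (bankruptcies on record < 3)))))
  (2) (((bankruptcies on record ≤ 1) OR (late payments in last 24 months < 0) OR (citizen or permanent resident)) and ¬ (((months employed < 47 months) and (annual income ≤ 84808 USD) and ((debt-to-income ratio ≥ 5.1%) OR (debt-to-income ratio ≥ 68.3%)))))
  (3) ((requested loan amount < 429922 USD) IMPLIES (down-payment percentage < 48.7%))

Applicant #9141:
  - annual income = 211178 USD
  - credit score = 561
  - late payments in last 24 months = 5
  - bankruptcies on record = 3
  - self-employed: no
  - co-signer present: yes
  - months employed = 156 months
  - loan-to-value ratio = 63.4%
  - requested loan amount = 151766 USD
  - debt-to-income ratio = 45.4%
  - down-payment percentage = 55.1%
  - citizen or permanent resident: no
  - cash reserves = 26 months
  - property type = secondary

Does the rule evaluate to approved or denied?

Denied

Atomic conditions:
  NOT self-employed: no → true
  property type ∈ {primary, secondary}: secondary is in the set → true
  cash reserves ≥ 20 months: 26 ≥ 20 is true
  loan-to-value ratio < 64.7%: 63.4 < 64.7 is true
  NOT co-signer present: yes → false
  credit score ≤ 654: 561 ≤ 654 is true
  bankruptcies on record < 3: 3 < 3 is false
  bankruptcies on record ≤ 1: 3 ≤ 1 is false
  late payments in last 24 months < 0: 5 < 0 is false
  citizen or permanent resident: no → false
  months employed < 47 months: 156 < 47 is false
  annual income ≤ 84808 USD: 211178 ≤ 84808 is false
  debt-to-income ratio ≥ 5.1%: 45.4 ≥ 5.1 is true
  debt-to-income ratio ≥ 68.3%: 45.4 ≥ 68.3 is false
  requested loan amount < 429922 USD: 151766 < 429922 is true
  down-payment percentage < 48.7%: 55.1 < 48.7 is false
Combine:
[1.1.1] true AND true = true
[1.1] NOT true = false
[1.2] true OR true = true
[1.3.2.1] true OR false = true
[1.3.2] NOT true = false
[1.3] false AND false = false
[1] false AND true AND false = false
[2.1] false OR false OR false = false
[2.2.1.3] true OR false = true
[2.2.1] false AND false AND true = false
[2.2] NOT false = true
[2] false AND true = false
[3] true → false = false
[root] false OR false OR false = false
Overall: false → denied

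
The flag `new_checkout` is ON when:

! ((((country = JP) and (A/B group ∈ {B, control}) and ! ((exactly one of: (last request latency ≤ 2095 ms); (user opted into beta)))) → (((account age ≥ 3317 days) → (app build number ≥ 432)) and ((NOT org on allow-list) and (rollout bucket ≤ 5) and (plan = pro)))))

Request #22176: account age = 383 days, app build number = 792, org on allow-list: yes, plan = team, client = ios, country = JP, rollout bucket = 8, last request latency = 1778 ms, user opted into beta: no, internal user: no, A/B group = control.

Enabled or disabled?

Disabled

Atomic conditions:
  country = JP: JP == JP is true
  A/B group ∈ {B, control}: control is in the set → true
  last request latency ≤ 2095 ms: 1778 ≤ 2095 is true
  user opted into beta: no → false
  account age ≥ 3317 days: 383 ≥ 3317 is false
  app build number ≥ 432: 792 ≥ 432 is true
  NOT org on allow-list: yes → false
  rollout bucket ≤ 5: 8 ≤ 5 is false
  plan = pro: team == pro is false
Combine:
[1.1.3.1] exactly-one(true, false) = true
[1.1.3] NOT true = false
[1.1] true AND true AND false = false
[1.2.1] false → true (antecedent false ⇒ implication holds) = true
[1.2.2] false AND false AND false = false
[1.2] true AND false = false
[1] false → false (antecedent false ⇒ implication holds) = true
[root] NOT true = false
Overall: false → disabled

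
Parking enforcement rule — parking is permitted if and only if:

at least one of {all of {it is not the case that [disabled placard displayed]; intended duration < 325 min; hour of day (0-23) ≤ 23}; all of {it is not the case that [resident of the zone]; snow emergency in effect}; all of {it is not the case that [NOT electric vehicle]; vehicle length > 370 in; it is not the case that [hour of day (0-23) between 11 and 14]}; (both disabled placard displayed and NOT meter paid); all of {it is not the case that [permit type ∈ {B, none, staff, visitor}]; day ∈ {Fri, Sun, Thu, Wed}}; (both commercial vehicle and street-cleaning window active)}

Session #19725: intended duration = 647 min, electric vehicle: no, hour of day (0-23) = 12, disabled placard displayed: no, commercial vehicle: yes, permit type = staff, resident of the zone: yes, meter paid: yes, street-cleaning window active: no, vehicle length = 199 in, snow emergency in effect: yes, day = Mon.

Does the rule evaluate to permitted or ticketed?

Ticketed

Atomic conditions:
  disabled placard displayed: no → false
  intended duration < 325 min: 647 < 325 is false
  hour of day (0-23) ≤ 23: 12 ≤ 23 is true
  resident of the zone: yes → true
  snow emergency in effect: yes → true
  NOT electric vehicle: no → true
  vehicle length > 370 in: 199 > 370 is false
  hour of day (0-23) between 11 and 14: 12 in [11, 14] is true
  NOT meter paid: yes → false
  permit type ∈ {B, none, staff, visitor}: staff is in the set → true
  day ∈ {Fri, Sun, Thu, Wed}: Mon is not in the set → false
  commercial vehicle: yes → true
  street-cleaning window active: no → false
Combine:
[1.1] NOT false = true
[1] true AND false AND true = false
[2.1] NOT true = false
[2] false AND true = false
[3.1] NOT true = false
[3.3] NOT true = false
[3] false AND false AND false = false
[4] false AND false = false
[5.1] NOT true = false
[5] false AND false = false
[6] true AND false = false
[root] false OR false OR false OR false OR false OR false = false
Overall: false → ticketed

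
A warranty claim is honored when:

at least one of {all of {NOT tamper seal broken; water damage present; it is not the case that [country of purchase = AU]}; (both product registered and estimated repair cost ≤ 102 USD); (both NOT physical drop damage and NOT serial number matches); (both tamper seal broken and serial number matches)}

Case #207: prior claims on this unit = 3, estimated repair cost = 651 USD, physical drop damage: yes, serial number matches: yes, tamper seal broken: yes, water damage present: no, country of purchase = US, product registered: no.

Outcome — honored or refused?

Honored

Atomic conditions:
  NOT tamper seal broken: yes → false
  water damage present: no → false
  country of purchase = AU: US == AU is false
  product registered: no → false
  estimated repair cost ≤ 102 USD: 651 ≤ 102 is false
  NOT physical drop damage: yes → false
  NOT serial number matches: yes → false
  tamper seal broken: yes → true
  serial number matches: yes → true
Combine:
[1.3] NOT false = true
[1] false AND false AND true = false
[2] false AND false = false
[3] false AND false = false
[4] true AND true = true
[root] false OR false OR false OR true = true
Overall: true → honored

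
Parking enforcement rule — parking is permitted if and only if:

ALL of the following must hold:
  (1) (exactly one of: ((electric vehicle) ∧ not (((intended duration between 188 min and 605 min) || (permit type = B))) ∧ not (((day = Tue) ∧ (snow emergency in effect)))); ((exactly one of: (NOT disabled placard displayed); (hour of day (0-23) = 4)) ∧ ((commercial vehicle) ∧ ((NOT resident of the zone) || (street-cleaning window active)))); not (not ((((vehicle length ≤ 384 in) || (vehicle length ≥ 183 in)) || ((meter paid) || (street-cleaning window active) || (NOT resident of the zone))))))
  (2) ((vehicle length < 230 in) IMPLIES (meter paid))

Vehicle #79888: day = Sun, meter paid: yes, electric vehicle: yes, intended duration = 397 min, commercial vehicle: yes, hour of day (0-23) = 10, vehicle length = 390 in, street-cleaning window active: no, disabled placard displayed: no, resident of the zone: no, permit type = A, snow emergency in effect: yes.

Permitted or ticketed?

Ticketed

Atomic conditions:
  electric vehicle: yes → true
  intended duration between 188 min and 605 min: 397 in [188, 605] is true
  permit type = B: A == B is false
  day = Tue: Sun == Tue is false
  snow emergency in effect: yes → true
  NOT disabled placard displayed: no → true
  hour of day (0-23) = 4: 10 == 4 is false
  commercial vehicle: yes → true
  NOT resident of the zone: no → true
  street-cleaning window active: no → false
  vehicle length ≤ 384 in: 390 ≤ 384 is false
  vehicle length ≥ 183 in: 390 ≥ 183 is true
  meter paid: yes → true
  vehicle length < 230 in: 390 < 230 is false
Combine:
[1.1.2.1] true OR false = true
[1.1.2] NOT true = false
[1.1.3.1] false AND true = false
[1.1.3] NOT false = true
[1.1] true AND false AND true = false
[1.2.1] exactly-one(true, false) = true
[1.2.2.2] true OR false = true
[1.2.2] true AND true = true
[1.2] true AND true = true
[1.3.1.1.1] false OR true = true
[1.3.1.1.2] true OR false OR true = true
[1.3.1.1] true OR true = true
[1.3.1] NOT true = false
[1.3] NOT false = true
[1] exactly-one(false, true, true) = false
[2] false → true (antecedent false ⇒ implication holds) = true
[root] false AND true = false
Overall: false → ticketed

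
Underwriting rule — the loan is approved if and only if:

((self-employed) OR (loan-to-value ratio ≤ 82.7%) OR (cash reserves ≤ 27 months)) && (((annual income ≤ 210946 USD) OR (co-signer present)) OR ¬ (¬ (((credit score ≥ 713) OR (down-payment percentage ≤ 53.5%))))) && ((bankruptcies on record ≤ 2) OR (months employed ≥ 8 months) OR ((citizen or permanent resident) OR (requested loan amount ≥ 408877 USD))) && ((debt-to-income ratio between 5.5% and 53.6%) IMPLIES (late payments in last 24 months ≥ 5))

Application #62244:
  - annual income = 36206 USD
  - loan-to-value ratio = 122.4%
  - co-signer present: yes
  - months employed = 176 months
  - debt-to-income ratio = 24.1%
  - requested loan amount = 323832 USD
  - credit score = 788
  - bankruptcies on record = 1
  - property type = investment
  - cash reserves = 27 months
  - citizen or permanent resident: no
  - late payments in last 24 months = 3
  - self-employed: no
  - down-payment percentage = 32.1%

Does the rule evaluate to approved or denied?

Denied

Atomic conditions:
  self-employed: no → false
  loan-to-value ratio ≤ 82.7%: 122.4 ≤ 82.7 is false
  cash reserves ≤ 27 months: 27 ≤ 27 is true
  annual income ≤ 210946 USD: 36206 ≤ 210946 is true
  co-signer present: yes → true
  credit score ≥ 713: 788 ≥ 713 is true
  down-payment percentage ≤ 53.5%: 32.1 ≤ 53.5 is true
  bankruptcies on record ≤ 2: 1 ≤ 2 is true
  months employed ≥ 8 months: 176 ≥ 8 is true
  citizen or permanent resident: no → false
  requested loan amount ≥ 408877 USD: 323832 ≥ 408877 is false
  debt-to-income ratio between 5.5% and 53.6%: 24.1 in [5.5, 53.6] is true
  late payments in last 24 months ≥ 5: 3 ≥ 5 is false
Combine:
[1] false OR false OR true = true
[2.1] true OR true = true
[2.2.1.1] true OR true = true
[2.2.1] NOT true = false
[2.2] NOT false = true
[2] true OR true = true
[3.3] false OR false = false
[3] true OR true OR false = true
[4] true → false = false
[root] true AND true AND true AND false = false
Overall: false → denied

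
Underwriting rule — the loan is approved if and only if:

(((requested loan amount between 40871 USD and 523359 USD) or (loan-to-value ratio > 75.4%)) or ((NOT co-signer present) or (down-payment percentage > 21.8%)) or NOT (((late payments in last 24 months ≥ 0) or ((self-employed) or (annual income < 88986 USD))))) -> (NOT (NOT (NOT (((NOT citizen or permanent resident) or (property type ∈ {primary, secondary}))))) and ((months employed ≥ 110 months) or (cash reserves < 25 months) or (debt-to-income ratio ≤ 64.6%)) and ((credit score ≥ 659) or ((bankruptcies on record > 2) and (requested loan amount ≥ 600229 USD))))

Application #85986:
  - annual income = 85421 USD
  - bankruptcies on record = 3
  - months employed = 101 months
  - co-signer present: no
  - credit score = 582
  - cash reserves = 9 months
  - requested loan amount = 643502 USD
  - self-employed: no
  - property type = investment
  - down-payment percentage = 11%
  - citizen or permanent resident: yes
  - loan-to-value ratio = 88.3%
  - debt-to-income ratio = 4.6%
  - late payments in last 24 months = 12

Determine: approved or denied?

Atomic conditions:
  requested loan amount between 40871 USD and 523359 USD: 643502 in [40871, 523359] is false
  loan-to-value ratio > 75.4%: 88.3 > 75.4 is true
  NOT co-signer present: no → true
  down-payment percentage > 21.8%: 11 > 21.8 is false
  late payments in last 24 months ≥ 0: 12 ≥ 0 is true
  self-employed: no → false
  annual income < 88986 USD: 85421 < 88986 is true
  NOT citizen or permanent resident: yes → false
  property type ∈ {primary, secondary}: investment is not in the set → false
  months employed ≥ 110 months: 101 ≥ 110 is false
  cash reserves < 25 months: 9 < 25 is true
  debt-to-income ratio ≤ 64.6%: 4.6 ≤ 64.6 is true
  credit score ≥ 659: 582 ≥ 659 is false
  bankruptcies on record > 2: 3 > 2 is true
  requested loan amount ≥ 600229 USD: 643502 ≥ 600229 is true
Combine:
[1.1] false OR true = true
[1.2] true OR false = true
[1.3.1.2] false OR true = true
[1.3.1] true OR true = true
[1.3] NOT true = false
[1] true OR true OR false = true
[2.1.1.1.1] false OR false = false
[2.1.1.1] NOT false = true
[2.1.1] NOT true = false
[2.1] NOT false = true
[2.2] false OR true OR true = true
[2.3.2] true AND true = true
[2.3] false OR true = true
[2] true AND true AND true = true
[root] true → true = true
Overall: true → approved

Approved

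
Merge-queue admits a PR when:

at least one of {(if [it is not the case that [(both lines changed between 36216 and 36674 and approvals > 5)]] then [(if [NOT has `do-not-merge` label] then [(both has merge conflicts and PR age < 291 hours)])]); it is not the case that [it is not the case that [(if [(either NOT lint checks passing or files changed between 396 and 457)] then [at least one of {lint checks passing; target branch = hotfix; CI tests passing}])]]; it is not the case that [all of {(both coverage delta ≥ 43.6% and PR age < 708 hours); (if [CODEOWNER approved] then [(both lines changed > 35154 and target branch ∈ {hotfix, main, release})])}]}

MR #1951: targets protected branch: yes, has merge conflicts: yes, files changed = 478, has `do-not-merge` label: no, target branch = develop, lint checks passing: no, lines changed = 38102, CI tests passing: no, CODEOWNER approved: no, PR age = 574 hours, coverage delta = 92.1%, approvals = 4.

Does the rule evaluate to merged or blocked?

Atomic conditions:
  lines changed between 36216 and 36674: 38102 in [36216, 36674] is false
  approvals > 5: 4 > 5 is false
  NOT has `do-not-merge` label: no → true
  has merge conflicts: yes → true
  PR age < 291 hours: 574 < 291 is false
  NOT lint checks passing: no → true
  files changed between 396 and 457: 478 in [396, 457] is false
  lint checks passing: no → false
  target branch = hotfix: develop == hotfix is false
  CI tests passing: no → false
  coverage delta ≥ 43.6%: 92.1 ≥ 43.6 is true
  PR age < 708 hours: 574 < 708 is true
  CODEOWNER approved: no → false
  lines changed > 35154: 38102 > 35154 is true
  target branch ∈ {hotfix, main, release}: develop is not in the set → false
Combine:
[1.1.1] false AND false = false
[1.1] NOT false = true
[1.2.2] true AND false = false
[1.2] true → false = false
[1] true → false = false
[2.1.1.1] true OR false = true
[2.1.1.2] false OR false OR false = false
[2.1.1] true → false = false
[2.1] NOT false = true
[2] NOT true = false
[3.1.1] true AND true = true
[3.1.2.2] true AND false = false
[3.1.2] false → false (antecedent false ⇒ implication holds) = true
[3.1] true AND true = true
[3] NOT true = false
[root] false OR false OR false = false
Overall: false → blocked

Blocked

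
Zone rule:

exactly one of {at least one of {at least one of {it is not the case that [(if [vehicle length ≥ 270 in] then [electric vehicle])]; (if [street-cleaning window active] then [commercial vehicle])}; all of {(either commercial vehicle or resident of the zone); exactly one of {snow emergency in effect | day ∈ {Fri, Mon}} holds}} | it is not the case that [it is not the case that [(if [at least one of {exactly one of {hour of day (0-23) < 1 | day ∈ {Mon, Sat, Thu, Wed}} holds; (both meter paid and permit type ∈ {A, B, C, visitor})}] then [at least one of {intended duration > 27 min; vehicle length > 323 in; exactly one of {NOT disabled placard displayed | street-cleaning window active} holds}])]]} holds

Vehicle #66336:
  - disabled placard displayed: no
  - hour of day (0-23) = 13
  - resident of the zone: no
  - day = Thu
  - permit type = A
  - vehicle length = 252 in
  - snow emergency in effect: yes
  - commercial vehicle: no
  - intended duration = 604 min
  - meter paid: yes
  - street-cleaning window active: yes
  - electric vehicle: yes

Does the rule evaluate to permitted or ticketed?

Atomic conditions:
  vehicle length ≥ 270 in: 252 ≥ 270 is false
  electric vehicle: yes → true
  street-cleaning window active: yes → true
  commercial vehicle: no → false
  resident of the zone: no → false
  snow emergency in effect: yes → true
  day ∈ {Fri, Mon}: Thu is not in the set → false
  hour of day (0-23) < 1: 13 < 1 is false
  day ∈ {Mon, Sat, Thu, Wed}: Thu is in the set → true
  meter paid: yes → true
  permit type ∈ {A, B, C, visitor}: A is in the set → true
  intended duration > 27 min: 604 > 27 is true
  vehicle length > 323 in: 252 > 323 is false
  NOT disabled placard displayed: no → true
Combine:
[1.1.1.1] false → true (antecedent false ⇒ implication holds) = true
[1.1.1] NOT true = false
[1.1.2] true → false = false
[1.1] false OR false = false
[1.2.1] false OR false = false
[1.2.2] exactly-one(true, false) = true
[1.2] false AND true = false
[1] false OR false = false
[2.1.1.1.1] exactly-one(false, true) = true
[2.1.1.1.2] true AND true = true
[2.1.1.1] true OR true = true
[2.1.1.2.3] exactly-one(true, true) = false
[2.1.1.2] true OR false OR false = true
[2.1.1] true → true = true
[2.1] NOT true = false
[2] NOT false = true
[root] exactly-one(false, true) = true
Overall: true → permitted

Permitted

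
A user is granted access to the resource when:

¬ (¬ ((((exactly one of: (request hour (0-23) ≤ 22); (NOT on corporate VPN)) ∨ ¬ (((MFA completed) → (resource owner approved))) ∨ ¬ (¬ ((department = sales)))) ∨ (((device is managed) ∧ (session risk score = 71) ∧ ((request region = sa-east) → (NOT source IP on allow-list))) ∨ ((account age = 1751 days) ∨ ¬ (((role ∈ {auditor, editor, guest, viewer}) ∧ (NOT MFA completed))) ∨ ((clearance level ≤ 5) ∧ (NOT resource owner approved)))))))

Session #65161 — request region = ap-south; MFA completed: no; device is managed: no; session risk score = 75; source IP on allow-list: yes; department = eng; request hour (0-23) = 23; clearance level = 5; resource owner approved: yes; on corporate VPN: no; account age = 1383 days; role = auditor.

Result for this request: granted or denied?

Atomic conditions:
  request hour (0-23) ≤ 22: 23 ≤ 22 is false
  NOT on corporate VPN: no → true
  MFA completed: no → false
  resource owner approved: yes → true
  department = sales: eng == sales is false
  device is managed: no → false
  session risk score = 71: 75 == 71 is false
  request region = sa-east: ap-south == sa-east is false
  NOT source IP on allow-list: yes → false
  account age = 1751 days: 1383 == 1751 is false
  role ∈ {auditor, editor, guest, viewer}: auditor is in the set → true
  NOT MFA completed: no → true
  clearance level ≤ 5: 5 ≤ 5 is true
  NOT resource owner approved: yes → false
Combine:
[1.1.1.1] exactly-one(false, true) = true
[1.1.1.2.1] false → true (antecedent false ⇒ implication holds) = true
[1.1.1.2] NOT true = false
[1.1.1.3.1] NOT false = true
[1.1.1.3] NOT true = false
[1.1.1] true OR false OR false = true
[1.1.2.1.3] false → false (antecedent false ⇒ implication holds) = true
[1.1.2.1] false AND false AND true = false
[1.1.2.2.2.1] true AND true = true
[1.1.2.2.2] NOT true = false
[1.1.2.2.3] true AND false = false
[1.1.2.2] false OR false OR false = false
[1.1.2] false OR false = false
[1.1] true OR false = true
[1] NOT true = false
[root] NOT false = true
Overall: true → granted

Granted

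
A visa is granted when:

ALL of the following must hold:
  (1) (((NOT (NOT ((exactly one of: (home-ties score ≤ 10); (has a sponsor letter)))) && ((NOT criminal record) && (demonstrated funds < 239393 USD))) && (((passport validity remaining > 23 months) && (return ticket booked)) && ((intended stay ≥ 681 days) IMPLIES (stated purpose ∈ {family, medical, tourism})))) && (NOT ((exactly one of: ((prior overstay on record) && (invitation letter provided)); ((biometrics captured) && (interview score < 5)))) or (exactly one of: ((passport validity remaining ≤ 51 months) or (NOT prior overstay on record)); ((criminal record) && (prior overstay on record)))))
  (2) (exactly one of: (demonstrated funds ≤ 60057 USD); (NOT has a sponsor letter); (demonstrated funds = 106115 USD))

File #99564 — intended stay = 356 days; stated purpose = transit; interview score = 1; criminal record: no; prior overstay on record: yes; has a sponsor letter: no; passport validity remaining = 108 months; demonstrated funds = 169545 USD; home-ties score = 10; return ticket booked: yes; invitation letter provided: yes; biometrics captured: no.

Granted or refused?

Atomic conditions:
  home-ties score ≤ 10: 10 ≤ 10 is true
  has a sponsor letter: no → false
  NOT criminal record: no → true
  demonstrated funds < 239393 USD: 169545 < 239393 is true
  passport validity remaining > 23 months: 108 > 23 is true
  return ticket booked: yes → true
  intended stay ≥ 681 days: 356 ≥ 681 is false
  stated purpose ∈ {family, medical, tourism}: transit is not in the set → false
  prior overstay on record: yes → true
  invitation letter provided: yes → true
  biometrics captured: no → false
  interview score < 5: 1 < 5 is true
  passport validity remaining ≤ 51 months: 108 ≤ 51 is false
  NOT prior overstay on record: yes → false
  criminal record: no → false
  demonstrated funds ≤ 60057 USD: 169545 ≤ 60057 is false
  NOT has a sponsor letter: no → true
  demonstrated funds = 106115 USD: 169545 == 106115 is false
Combine:
[1.1.1.1.1.1] exactly-one(true, false) = true
[1.1.1.1.1] NOT true = false
[1.1.1.1] NOT false = true
[1.1.1.2] true AND true = true
[1.1.1] true AND true = true
[1.1.2.1] true AND true = true
[1.1.2.2] false → false (antecedent false ⇒ implication holds) = true
[1.1.2] true AND true = true
[1.1] true AND true = true
[1.2.1.1.1] true AND true = true
[1.2.1.1.2] false AND true = false
[1.2.1.1] exactly-one(true, false) = true
[1.2.1] NOT true = false
[1.2.2.1] false OR false = false
[1.2.2.2] false AND true = false
[1.2.2] exactly-one(false, false) = false
[1.2] false OR false = false
[1] true AND false = false
[2] exactly-one(false, true, false) = true
[root] false AND true = false
Overall: false → refused

Refused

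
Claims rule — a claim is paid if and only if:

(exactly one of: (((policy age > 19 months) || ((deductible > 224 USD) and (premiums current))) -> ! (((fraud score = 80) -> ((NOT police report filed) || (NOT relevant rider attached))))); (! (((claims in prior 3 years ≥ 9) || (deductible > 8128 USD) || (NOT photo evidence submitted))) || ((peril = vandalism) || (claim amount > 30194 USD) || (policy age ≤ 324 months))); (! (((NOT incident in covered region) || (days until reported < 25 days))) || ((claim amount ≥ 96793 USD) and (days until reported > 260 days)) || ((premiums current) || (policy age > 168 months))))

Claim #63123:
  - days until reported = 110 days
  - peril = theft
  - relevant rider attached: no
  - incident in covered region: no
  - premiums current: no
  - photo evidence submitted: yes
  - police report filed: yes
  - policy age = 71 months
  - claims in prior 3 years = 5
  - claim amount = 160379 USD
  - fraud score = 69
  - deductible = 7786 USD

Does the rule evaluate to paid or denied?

Paid

Atomic conditions:
  policy age > 19 months: 71 > 19 is true
  deductible > 224 USD: 7786 > 224 is true
  premiums current: no → false
  fraud score = 80: 69 == 80 is false
  NOT police report filed: yes → false
  NOT relevant rider attached: no → true
  claims in prior 3 years ≥ 9: 5 ≥ 9 is false
  deductible > 8128 USD: 7786 > 8128 is false
  NOT photo evidence submitted: yes → false
  peril = vandalism: theft == vandalism is false
  claim amount > 30194 USD: 160379 > 30194 is true
  policy age ≤ 324 months: 71 ≤ 324 is true
  NOT incident in covered region: no → true
  days until reported < 25 days: 110 < 25 is false
  claim amount ≥ 96793 USD: 160379 ≥ 96793 is true
  days until reported > 260 days: 110 > 260 is false
  policy age > 168 months: 71 > 168 is false
Combine:
[1.1.2] true AND false = false
[1.1] true OR false = true
[1.2.1.2] false OR true = true
[1.2.1] false → true (antecedent false ⇒ implication holds) = true
[1.2] NOT true = false
[1] true → false = false
[2.1.1] false OR false OR false = false
[2.1] NOT false = true
[2.2] false OR true OR true = true
[2] true OR true = true
[3.1.1] true OR false = true
[3.1] NOT true = false
[3.2] true AND false = false
[3.3] false OR false = false
[3] false OR false OR false = false
[root] exactly-one(false, true, false) = true
Overall: true → paid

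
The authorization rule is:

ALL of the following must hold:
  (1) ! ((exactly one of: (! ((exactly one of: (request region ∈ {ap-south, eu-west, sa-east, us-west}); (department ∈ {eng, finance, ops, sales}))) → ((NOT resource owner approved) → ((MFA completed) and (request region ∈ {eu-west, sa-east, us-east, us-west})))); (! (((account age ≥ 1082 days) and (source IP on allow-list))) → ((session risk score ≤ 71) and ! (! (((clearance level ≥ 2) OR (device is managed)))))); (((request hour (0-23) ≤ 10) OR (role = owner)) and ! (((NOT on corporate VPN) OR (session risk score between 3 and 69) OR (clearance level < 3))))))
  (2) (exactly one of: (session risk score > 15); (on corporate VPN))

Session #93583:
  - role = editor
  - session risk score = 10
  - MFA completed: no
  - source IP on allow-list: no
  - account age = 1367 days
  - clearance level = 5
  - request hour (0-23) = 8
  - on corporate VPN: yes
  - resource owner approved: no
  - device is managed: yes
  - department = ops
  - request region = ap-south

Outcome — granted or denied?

Denied

Atomic conditions:
  request region ∈ {ap-south, eu-west, sa-east, us-west}: ap-south is in the set → true
  department ∈ {eng, finance, ops, sales}: ops is in the set → true
  NOT resource owner approved: no → true
  MFA completed: no → false
  request region ∈ {eu-west, sa-east, us-east, us-west}: ap-south is not in the set → false
  account age ≥ 1082 days: 1367 ≥ 1082 is true
  source IP on allow-list: no → false
  session risk score ≤ 71: 10 ≤ 71 is true
  clearance level ≥ 2: 5 ≥ 2 is true
  device is managed: yes → true
  request hour (0-23) ≤ 10: 8 ≤ 10 is true
  role = owner: editor == owner is false
  NOT on corporate VPN: yes → false
  session risk score between 3 and 69: 10 in [3, 69] is true
  clearance level < 3: 5 < 3 is false
  session risk score > 15: 10 > 15 is false
  on corporate VPN: yes → true
Combine:
[1.1.1.1.1] exactly-one(true, true) = false
[1.1.1.1] NOT false = true
[1.1.1.2.2] false AND false = false
[1.1.1.2] true → false = false
[1.1.1] true → false = false
[1.1.2.1.1] true AND false = false
[1.1.2.1] NOT false = true
[1.1.2.2.2.1.1] true OR true = true
[1.1.2.2.2.1] NOT true = false
[1.1.2.2.2] NOT false = true
[1.1.2.2] true AND true = true
[1.1.2] true → true = true
[1.1.3.1] true OR false = true
[1.1.3.2.1] false OR true OR false = true
[1.1.3.2] NOT true = false
[1.1.3] true AND false = false
[1.1] exactly-one(false, true, false) = true
[1] NOT true = false
[2] exactly-one(false, true) = true
[root] false AND true = false
Overall: false → denied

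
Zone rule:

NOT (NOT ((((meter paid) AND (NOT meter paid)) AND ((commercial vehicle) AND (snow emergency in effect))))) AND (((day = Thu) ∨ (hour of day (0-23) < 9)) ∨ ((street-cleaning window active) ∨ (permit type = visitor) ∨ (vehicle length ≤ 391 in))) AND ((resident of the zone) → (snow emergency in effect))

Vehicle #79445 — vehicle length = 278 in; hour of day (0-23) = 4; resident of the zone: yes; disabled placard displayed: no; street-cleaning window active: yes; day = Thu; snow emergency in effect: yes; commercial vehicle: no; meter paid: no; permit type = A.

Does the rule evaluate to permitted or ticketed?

Ticketed

Atomic conditions:
  meter paid: no → false
  NOT meter paid: no → true
  commercial vehicle: no → false
  snow emergency in effect: yes → true
  day = Thu: Thu == Thu is true
  hour of day (0-23) < 9: 4 < 9 is true
  street-cleaning window active: yes → true
  permit type = visitor: A == visitor is false
  vehicle length ≤ 391 in: 278 ≤ 391 is true
  resident of the zone: yes → true
Combine:
[1.1.1.1] false AND true = false
[1.1.1.2] false AND true = false
[1.1.1] false AND false = false
[1.1] NOT false = true
[1] NOT true = false
[2.1] true OR true = true
[2.2] true OR false OR true = true
[2] true OR true = true
[3] true → true = true
[root] false AND true AND true = false
Overall: false → ticketed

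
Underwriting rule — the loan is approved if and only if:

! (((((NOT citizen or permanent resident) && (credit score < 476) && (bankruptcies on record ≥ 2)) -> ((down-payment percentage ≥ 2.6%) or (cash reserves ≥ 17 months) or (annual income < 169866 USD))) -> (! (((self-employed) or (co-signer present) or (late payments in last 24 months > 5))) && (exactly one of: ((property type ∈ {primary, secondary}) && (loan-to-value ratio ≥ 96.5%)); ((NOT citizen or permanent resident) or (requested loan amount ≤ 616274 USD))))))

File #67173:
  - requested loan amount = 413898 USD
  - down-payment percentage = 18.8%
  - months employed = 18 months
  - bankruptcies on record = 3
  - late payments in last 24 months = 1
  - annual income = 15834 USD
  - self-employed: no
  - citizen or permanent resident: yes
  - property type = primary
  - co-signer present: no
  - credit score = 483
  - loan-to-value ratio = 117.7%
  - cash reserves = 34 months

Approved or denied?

Atomic conditions:
  NOT citizen or permanent resident: yes → false
  credit score < 476: 483 < 476 is false
  bankruptcies on record ≥ 2: 3 ≥ 2 is true
  down-payment percentage ≥ 2.6%: 18.8 ≥ 2.6 is true
  cash reserves ≥ 17 months: 34 ≥ 17 is true
  annual income < 169866 USD: 15834 < 169866 is true
  self-employed: no → false
  co-signer present: no → false
  late payments in last 24 months > 5: 1 > 5 is false
  property type ∈ {primary, secondary}: primary is in the set → true
  loan-to-value ratio ≥ 96.5%: 117.7 ≥ 96.5 is true
  requested loan amount ≤ 616274 USD: 413898 ≤ 616274 is true
Combine:
[1.1.1] false AND false AND true = false
[1.1.2] true OR true OR true = true
[1.1] false → true (antecedent false ⇒ implication holds) = true
[1.2.1.1] false OR false OR false = false
[1.2.1] NOT false = true
[1.2.2.1] true AND true = true
[1.2.2.2] false OR true = true
[1.2.2] exactly-one(true, true) = false
[1.2] true AND false = false
[1] true → false = false
[root] NOT false = true
Overall: true → approved

Approved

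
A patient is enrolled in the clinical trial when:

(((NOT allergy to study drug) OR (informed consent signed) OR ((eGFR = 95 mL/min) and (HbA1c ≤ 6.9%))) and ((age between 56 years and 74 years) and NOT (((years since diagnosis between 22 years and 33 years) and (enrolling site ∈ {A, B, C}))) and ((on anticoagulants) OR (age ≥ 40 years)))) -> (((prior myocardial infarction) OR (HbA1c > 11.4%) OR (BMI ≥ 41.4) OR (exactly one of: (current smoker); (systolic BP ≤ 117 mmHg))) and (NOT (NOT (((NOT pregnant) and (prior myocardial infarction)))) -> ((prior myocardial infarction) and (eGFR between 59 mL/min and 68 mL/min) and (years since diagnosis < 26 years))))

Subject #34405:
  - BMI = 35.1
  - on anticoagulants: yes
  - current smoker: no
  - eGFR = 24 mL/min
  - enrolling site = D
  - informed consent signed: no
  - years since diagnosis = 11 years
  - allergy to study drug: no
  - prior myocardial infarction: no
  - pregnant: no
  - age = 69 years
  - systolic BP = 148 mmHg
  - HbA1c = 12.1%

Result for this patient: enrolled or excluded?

Enrolled

Atomic conditions:
  NOT allergy to study drug: no → true
  informed consent signed: no → false
  eGFR = 95 mL/min: 24 == 95 is false
  HbA1c ≤ 6.9%: 12.1 ≤ 6.9 is false
  age between 56 years and 74 years: 69 in [56, 74] is true
  years since diagnosis between 22 years and 33 years: 11 in [22, 33] is false
  enrolling site ∈ {A, B, C}: D is not in the set → false
  on anticoagulants: yes → true
  age ≥ 40 years: 69 ≥ 40 is true
  prior myocardial infarction: no → false
  HbA1c > 11.4%: 12.1 > 11.4 is true
  BMI ≥ 41.4: 35.1 ≥ 41.4 is false
  current smoker: no → false
  systolic BP ≤ 117 mmHg: 148 ≤ 117 is false
  NOT pregnant: no → true
  eGFR between 59 mL/min and 68 mL/min: 24 in [59, 68] is false
  years since diagnosis < 26 years: 11 < 26 is true
Combine:
[1.1.3] false AND false = false
[1.1] true OR false OR false = true
[1.2.2.1] false AND false = false
[1.2.2] NOT false = true
[1.2.3] true OR true = true
[1.2] true AND true AND true = true
[1] true AND true = true
[2.1.4] exactly-one(false, false) = false
[2.1] false OR true OR false OR false = true
[2.2.1.1.1] true AND false = false
[2.2.1.1] NOT false = true
[2.2.1] NOT true = false
[2.2.2] false AND false AND true = false
[2.2] false → false (antecedent false ⇒ implication holds) = true
[2] true AND true = true
[root] true → true = true
Overall: true → enrolled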